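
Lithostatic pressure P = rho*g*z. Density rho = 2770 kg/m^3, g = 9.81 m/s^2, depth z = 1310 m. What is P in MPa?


P = rho * g * z / 1e6
= 2770 * 9.81 * 1310 / 1e6
= 35597547.0 / 1e6
= 35.5975 MPa

35.5975


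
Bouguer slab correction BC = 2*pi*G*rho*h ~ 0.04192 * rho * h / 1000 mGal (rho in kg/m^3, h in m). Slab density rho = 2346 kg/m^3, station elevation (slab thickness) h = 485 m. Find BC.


BC = 0.04192 * rho * h / 1000
= 0.04192 * 2346 * 485 / 1000
= 47.697 mGal

47.697


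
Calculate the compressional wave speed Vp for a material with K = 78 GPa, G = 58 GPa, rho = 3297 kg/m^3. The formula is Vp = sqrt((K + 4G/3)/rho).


First compute the effective modulus:
K + 4G/3 = 78e9 + 4*58e9/3 = 155333333333.33 Pa
Then divide by density:
155333333333.33 / 3297 = 47113537.5594 Pa/(kg/m^3)
Take the square root:
Vp = sqrt(47113537.5594) = 6863.93 m/s

6863.93


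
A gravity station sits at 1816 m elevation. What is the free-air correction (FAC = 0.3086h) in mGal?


FAC = 0.3086 * h
= 0.3086 * 1816
= 560.4176 mGal

560.4176


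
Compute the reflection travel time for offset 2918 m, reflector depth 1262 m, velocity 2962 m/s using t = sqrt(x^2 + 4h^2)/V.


x^2 + 4h^2 = 2918^2 + 4*1262^2 = 8514724 + 6370576 = 14885300
sqrt(14885300) = 3858.1472
t = 3858.1472 / 2962 = 1.3025 s

1.3025


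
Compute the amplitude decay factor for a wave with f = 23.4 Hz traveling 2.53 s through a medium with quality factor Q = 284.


pi*f*t/Q = pi*23.4*2.53/284 = 0.654889
A/A0 = exp(-0.654889) = 0.5195

0.5195


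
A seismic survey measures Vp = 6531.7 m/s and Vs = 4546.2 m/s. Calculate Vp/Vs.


Vp/Vs = 6531.7 / 4546.2
= 1.4367

1.4367


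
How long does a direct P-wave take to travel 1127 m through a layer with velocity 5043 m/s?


t = x / V
= 1127 / 5043
= 0.2235 s

0.2235


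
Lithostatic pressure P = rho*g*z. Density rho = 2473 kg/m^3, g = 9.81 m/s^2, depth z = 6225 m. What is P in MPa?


P = rho * g * z / 1e6
= 2473 * 9.81 * 6225 / 1e6
= 151019309.25 / 1e6
= 151.0193 MPa

151.0193


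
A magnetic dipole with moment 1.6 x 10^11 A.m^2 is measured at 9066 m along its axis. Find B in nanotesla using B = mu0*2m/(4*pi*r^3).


m = 1.6 x 10^11 = 160000000000 A.m^2
2m = 320000000000 A.m^2
r^3 = 9066^3 = 745155899496
B = (4pi*10^-7) * 320000000000 / (4*pi * 745155899496) * 1e9
= 402123.859659 / 9363905198542.91 * 1e9
= 42.944 nT

42.944


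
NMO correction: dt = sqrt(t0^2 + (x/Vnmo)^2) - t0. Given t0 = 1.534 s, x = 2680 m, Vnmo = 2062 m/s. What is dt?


x/Vnmo = 2680/2062 = 1.299709
(x/Vnmo)^2 = 1.689244
t0^2 = 2.353156
sqrt(2.353156 + 1.689244) = 2.010572
dt = 2.010572 - 1.534 = 0.476572

0.476572


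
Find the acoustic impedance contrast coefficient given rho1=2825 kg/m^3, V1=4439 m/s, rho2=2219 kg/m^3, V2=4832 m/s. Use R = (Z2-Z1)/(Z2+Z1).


Z1 = 2825 * 4439 = 12540175
Z2 = 2219 * 4832 = 10722208
R = (10722208 - 12540175) / (10722208 + 12540175) = -1817967 / 23262383 = -0.0782

-0.0782


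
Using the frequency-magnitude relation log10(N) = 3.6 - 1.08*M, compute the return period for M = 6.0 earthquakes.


log10(N) = 3.6 - 1.08*6.0 = -2.88
N = 10^-2.88 = 0.001318
T = 1/N = 1/0.001318 = 758.5776 years

758.5776


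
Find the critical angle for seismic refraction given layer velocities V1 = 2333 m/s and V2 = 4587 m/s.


V1/V2 = 2333/4587 = 0.508611
theta_c = arcsin(0.508611) = 30.5714 degrees

30.5714


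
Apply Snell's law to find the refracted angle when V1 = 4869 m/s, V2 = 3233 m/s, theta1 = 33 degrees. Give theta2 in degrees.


sin(theta1) = sin(33 deg) = 0.544639
sin(theta2) = V2/V1 * sin(theta1) = 3233/4869 * 0.544639 = 0.361639
theta2 = arcsin(0.361639) = 21.2009 degrees

21.2009


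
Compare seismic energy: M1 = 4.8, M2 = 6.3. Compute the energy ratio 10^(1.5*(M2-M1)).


M2 - M1 = 6.3 - 4.8 = 1.5
1.5 * 1.5 = 2.25
ratio = 10^2.25 = 177.83

177.83


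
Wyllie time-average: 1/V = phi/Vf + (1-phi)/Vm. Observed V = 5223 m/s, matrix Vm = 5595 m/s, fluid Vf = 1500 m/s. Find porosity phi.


1/V - 1/Vm = 1/5223 - 1/5595 = 1.273e-05
1/Vf - 1/Vm = 1/1500 - 1/5595 = 0.00048794
phi = 1.273e-05 / 0.00048794 = 0.0261

0.0261


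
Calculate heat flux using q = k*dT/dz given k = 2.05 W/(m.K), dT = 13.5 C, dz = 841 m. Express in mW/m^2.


q = k * dT / dz * 1000
= 2.05 * 13.5 / 841 * 1000
= 0.032907 * 1000
= 32.9073 mW/m^2

32.9073


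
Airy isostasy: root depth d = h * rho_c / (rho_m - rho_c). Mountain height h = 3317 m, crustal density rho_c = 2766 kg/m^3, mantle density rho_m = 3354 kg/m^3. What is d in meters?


rho_m - rho_c = 3354 - 2766 = 588
d = 3317 * 2766 / 588
= 9174822 / 588
= 15603.44 m

15603.44


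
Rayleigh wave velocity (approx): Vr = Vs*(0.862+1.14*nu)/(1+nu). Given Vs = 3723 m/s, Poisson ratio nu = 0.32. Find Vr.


Numerator factor = 0.862 + 1.14*0.32 = 1.2268
Denominator = 1 + 0.32 = 1.32
Vr = 3723 * 1.2268 / 1.32 = 3460.13 m/s

3460.13


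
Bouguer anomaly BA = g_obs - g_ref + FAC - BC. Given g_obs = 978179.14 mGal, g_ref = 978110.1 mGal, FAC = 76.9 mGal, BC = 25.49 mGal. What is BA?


BA = g_obs - g_ref + FAC - BC
= 978179.14 - 978110.1 + 76.9 - 25.49
= 120.45 mGal

120.45


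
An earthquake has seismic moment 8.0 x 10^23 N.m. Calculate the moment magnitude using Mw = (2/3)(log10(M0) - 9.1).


log10(M0) = log10(8.0 x 10^23) = 23.9031
Mw = 2/3 * (23.9031 - 9.1)
= 2/3 * 14.8031
= 9.87

9.87


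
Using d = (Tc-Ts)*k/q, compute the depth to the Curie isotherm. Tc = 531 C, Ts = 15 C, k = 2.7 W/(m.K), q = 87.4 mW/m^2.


T_Curie - T_surf = 531 - 15 = 516 C
Convert q to W/m^2: 87.4 mW/m^2 = 0.0874 W/m^2
d = 516 * 2.7 / 0.0874 = 15940.5 m

15940.5


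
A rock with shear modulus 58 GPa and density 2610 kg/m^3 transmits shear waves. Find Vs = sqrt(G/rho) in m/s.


Convert G to Pa: G = 58e9 Pa
Compute G/rho = 58e9 / 2610 = 22222222.2222
Vs = sqrt(22222222.2222) = 4714.05 m/s

4714.05


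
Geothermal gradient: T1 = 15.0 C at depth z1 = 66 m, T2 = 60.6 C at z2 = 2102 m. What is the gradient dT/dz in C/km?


dT = 60.6 - 15.0 = 45.6 C
dz = 2102 - 66 = 2036 m
gradient = dT/dz * 1000 = 45.6/2036 * 1000 = 22.3969 C/km

22.3969


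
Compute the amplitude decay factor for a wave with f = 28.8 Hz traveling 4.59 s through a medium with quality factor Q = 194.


pi*f*t/Q = pi*28.8*4.59/194 = 2.140688
A/A0 = exp(-2.140688) = 0.117574

0.117574


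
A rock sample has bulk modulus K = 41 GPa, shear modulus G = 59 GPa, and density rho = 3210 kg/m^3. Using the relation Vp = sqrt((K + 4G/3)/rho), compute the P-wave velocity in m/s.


First compute the effective modulus:
K + 4G/3 = 41e9 + 4*59e9/3 = 119666666666.67 Pa
Then divide by density:
119666666666.67 / 3210 = 37279335.4102 Pa/(kg/m^3)
Take the square root:
Vp = sqrt(37279335.4102) = 6105.68 m/s

6105.68


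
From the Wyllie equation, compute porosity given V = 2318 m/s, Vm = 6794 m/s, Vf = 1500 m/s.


1/V - 1/Vm = 1/2318 - 1/6794 = 0.00028422
1/Vf - 1/Vm = 1/1500 - 1/6794 = 0.00051948
phi = 0.00028422 / 0.00051948 = 0.5471

0.5471


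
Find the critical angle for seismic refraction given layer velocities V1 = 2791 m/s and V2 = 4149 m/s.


V1/V2 = 2791/4149 = 0.672692
theta_c = arcsin(0.672692) = 42.2752 degrees

42.2752


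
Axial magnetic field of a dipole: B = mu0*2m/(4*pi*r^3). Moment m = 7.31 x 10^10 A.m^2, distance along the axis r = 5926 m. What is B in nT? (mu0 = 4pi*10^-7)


m = 7.31 x 10^10 = 73100000000 A.m^2
2m = 146200000000 A.m^2
r^3 = 5926^3 = 208106162776
B = (4pi*10^-7) * 146200000000 / (4*pi * 208106162776) * 1e9
= 183720.338382 / 2615139168575.37 * 1e9
= 70.2526 nT

70.2526


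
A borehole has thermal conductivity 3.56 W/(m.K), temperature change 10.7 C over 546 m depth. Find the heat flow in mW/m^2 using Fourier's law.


q = k * dT / dz * 1000
= 3.56 * 10.7 / 546 * 1000
= 0.069766 * 1000
= 69.7656 mW/m^2

69.7656


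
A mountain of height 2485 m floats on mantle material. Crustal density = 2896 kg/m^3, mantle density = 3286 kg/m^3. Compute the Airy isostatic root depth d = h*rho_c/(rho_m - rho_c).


rho_m - rho_c = 3286 - 2896 = 390
d = 2485 * 2896 / 390
= 7196560 / 390
= 18452.72 m

18452.72


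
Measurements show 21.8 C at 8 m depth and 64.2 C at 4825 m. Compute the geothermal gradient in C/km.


dT = 64.2 - 21.8 = 42.4 C
dz = 4825 - 8 = 4817 m
gradient = dT/dz * 1000 = 42.4/4817 * 1000 = 8.8022 C/km

8.8022


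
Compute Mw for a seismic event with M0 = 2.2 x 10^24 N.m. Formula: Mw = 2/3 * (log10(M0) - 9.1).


log10(M0) = log10(2.2 x 10^24) = 24.3424
Mw = 2/3 * (24.3424 - 9.1)
= 2/3 * 15.2424
= 10.16

10.16


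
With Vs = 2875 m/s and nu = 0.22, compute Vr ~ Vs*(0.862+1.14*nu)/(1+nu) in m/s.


Numerator factor = 0.862 + 1.14*0.22 = 1.1128
Denominator = 1 + 0.22 = 1.22
Vr = 2875 * 1.1128 / 1.22 = 2622.38 m/s

2622.38


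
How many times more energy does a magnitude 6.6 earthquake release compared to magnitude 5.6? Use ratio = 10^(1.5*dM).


M2 - M1 = 6.6 - 5.6 = 1.0
1.5 * 1.0 = 1.5
ratio = 10^1.5 = 31.62

31.62


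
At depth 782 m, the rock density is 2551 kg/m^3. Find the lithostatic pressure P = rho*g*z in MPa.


P = rho * g * z / 1e6
= 2551 * 9.81 * 782 / 1e6
= 19569792.42 / 1e6
= 19.5698 MPa

19.5698


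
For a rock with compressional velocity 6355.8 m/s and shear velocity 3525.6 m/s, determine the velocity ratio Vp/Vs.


Vp/Vs = 6355.8 / 3525.6
= 1.8028

1.8028


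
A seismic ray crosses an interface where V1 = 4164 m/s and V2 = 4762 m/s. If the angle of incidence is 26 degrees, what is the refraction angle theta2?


sin(theta1) = sin(26 deg) = 0.438371
sin(theta2) = V2/V1 * sin(theta1) = 4762/4164 * 0.438371 = 0.501326
theta2 = arcsin(0.501326) = 30.0878 degrees

30.0878


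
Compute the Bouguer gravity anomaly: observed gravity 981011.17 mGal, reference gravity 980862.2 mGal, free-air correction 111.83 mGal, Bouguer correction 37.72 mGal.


BA = g_obs - g_ref + FAC - BC
= 981011.17 - 980862.2 + 111.83 - 37.72
= 223.08 mGal

223.08


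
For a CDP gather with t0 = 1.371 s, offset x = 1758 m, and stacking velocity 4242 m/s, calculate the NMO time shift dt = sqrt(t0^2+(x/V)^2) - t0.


x/Vnmo = 1758/4242 = 0.414427
(x/Vnmo)^2 = 0.17175
t0^2 = 1.879641
sqrt(1.879641 + 0.17175) = 1.432268
dt = 1.432268 - 1.371 = 0.061268

0.061268


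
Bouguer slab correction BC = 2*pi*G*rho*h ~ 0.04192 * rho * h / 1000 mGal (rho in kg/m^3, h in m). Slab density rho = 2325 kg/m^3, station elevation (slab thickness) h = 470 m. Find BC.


BC = 0.04192 * rho * h / 1000
= 0.04192 * 2325 * 470 / 1000
= 45.8081 mGal

45.8081


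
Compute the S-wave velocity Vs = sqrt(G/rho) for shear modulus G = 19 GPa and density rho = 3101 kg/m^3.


Convert G to Pa: G = 19e9 Pa
Compute G/rho = 19e9 / 3101 = 6127055.7885
Vs = sqrt(6127055.7885) = 2475.29 m/s

2475.29


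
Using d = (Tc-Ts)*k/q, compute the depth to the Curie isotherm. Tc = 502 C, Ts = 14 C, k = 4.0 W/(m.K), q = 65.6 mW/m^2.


T_Curie - T_surf = 502 - 14 = 488 C
Convert q to W/m^2: 65.6 mW/m^2 = 0.0656 W/m^2
d = 488 * 4.0 / 0.0656 = 29756.1 m

29756.1


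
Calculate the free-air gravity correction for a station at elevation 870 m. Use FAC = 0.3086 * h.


FAC = 0.3086 * h
= 0.3086 * 870
= 268.482 mGal

268.482


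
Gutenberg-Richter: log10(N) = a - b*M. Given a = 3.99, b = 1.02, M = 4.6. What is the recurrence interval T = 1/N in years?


log10(N) = 3.99 - 1.02*4.6 = -0.702
N = 10^-0.702 = 0.198609
T = 1/N = 1/0.198609 = 5.035 years

5.035


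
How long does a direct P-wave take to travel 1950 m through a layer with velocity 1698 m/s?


t = x / V
= 1950 / 1698
= 1.1484 s

1.1484


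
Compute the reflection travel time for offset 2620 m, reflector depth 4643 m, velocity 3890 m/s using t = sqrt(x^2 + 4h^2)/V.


x^2 + 4h^2 = 2620^2 + 4*4643^2 = 6864400 + 86229796 = 93094196
sqrt(93094196) = 9648.5334
t = 9648.5334 / 3890 = 2.4803 s

2.4803


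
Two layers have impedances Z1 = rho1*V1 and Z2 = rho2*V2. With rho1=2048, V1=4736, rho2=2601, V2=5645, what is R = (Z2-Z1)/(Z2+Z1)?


Z1 = 2048 * 4736 = 9699328
Z2 = 2601 * 5645 = 14682645
R = (14682645 - 9699328) / (14682645 + 9699328) = 4983317 / 24381973 = 0.2044

0.2044


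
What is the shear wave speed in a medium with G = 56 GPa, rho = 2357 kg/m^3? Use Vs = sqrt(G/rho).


Convert G to Pa: G = 56e9 Pa
Compute G/rho = 56e9 / 2357 = 23759015.6979
Vs = sqrt(23759015.6979) = 4874.32 m/s

4874.32


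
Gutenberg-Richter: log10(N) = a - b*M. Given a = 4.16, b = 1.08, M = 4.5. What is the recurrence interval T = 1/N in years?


log10(N) = 4.16 - 1.08*4.5 = -0.7
N = 10^-0.7 = 0.199526
T = 1/N = 1/0.199526 = 5.0119 years

5.0119


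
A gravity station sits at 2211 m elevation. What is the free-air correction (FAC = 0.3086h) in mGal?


FAC = 0.3086 * h
= 0.3086 * 2211
= 682.3146 mGal

682.3146


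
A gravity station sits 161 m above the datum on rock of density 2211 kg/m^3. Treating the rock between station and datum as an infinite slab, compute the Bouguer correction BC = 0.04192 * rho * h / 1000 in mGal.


BC = 0.04192 * rho * h / 1000
= 0.04192 * 2211 * 161 / 1000
= 14.9223 mGal

14.9223


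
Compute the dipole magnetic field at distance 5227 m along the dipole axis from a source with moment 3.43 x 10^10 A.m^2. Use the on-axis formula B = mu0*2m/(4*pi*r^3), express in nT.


m = 3.43 x 10^10 = 34300000000 A.m^2
2m = 68600000000 A.m^2
r^3 = 5227^3 = 142809632083
B = (4pi*10^-7) * 68600000000 / (4*pi * 142809632083) * 1e9
= 86205.302415 / 1794598764055.26 * 1e9
= 48.036 nT

48.036


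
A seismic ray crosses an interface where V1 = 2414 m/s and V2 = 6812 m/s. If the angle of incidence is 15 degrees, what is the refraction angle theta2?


sin(theta1) = sin(15 deg) = 0.258819
sin(theta2) = V2/V1 * sin(theta1) = 6812/2414 * 0.258819 = 0.730354
theta2 = arcsin(0.730354) = 46.9161 degrees

46.9161


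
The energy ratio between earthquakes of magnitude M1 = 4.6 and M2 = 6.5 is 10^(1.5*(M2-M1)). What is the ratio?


M2 - M1 = 6.5 - 4.6 = 1.9
1.5 * 1.9 = 2.85
ratio = 10^2.85 = 707.95

707.95


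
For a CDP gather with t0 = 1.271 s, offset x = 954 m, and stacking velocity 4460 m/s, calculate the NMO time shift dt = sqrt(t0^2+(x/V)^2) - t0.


x/Vnmo = 954/4460 = 0.213901
(x/Vnmo)^2 = 0.045754
t0^2 = 1.615441
sqrt(1.615441 + 0.045754) = 1.288873
dt = 1.288873 - 1.271 = 0.017873

0.017873


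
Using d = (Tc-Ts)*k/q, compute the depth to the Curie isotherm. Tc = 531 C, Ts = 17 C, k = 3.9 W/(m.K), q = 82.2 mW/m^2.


T_Curie - T_surf = 531 - 17 = 514 C
Convert q to W/m^2: 82.2 mW/m^2 = 0.0822 W/m^2
d = 514 * 3.9 / 0.0822 = 24386.86 m

24386.86


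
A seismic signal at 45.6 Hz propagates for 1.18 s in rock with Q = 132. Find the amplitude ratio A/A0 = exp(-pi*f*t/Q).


pi*f*t/Q = pi*45.6*1.18/132 = 1.280627
A/A0 = exp(-1.280627) = 0.277863

0.277863


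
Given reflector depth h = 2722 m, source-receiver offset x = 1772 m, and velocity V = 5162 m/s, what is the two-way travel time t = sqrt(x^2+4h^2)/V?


x^2 + 4h^2 = 1772^2 + 4*2722^2 = 3139984 + 29637136 = 32777120
sqrt(32777120) = 5725.1306
t = 5725.1306 / 5162 = 1.1091 s

1.1091


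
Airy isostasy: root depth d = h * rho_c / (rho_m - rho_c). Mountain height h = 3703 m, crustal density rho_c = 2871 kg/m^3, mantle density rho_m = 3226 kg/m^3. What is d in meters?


rho_m - rho_c = 3226 - 2871 = 355
d = 3703 * 2871 / 355
= 10631313 / 355
= 29947.36 m

29947.36


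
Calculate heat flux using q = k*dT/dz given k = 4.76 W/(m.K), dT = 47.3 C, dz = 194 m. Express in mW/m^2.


q = k * dT / dz * 1000
= 4.76 * 47.3 / 194 * 1000
= 1.160557 * 1000
= 1160.5567 mW/m^2

1160.5567


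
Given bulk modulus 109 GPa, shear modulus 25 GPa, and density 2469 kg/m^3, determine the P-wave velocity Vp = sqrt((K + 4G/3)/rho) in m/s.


First compute the effective modulus:
K + 4G/3 = 109e9 + 4*25e9/3 = 142333333333.33 Pa
Then divide by density:
142333333333.33 / 2469 = 57648170.6494 Pa/(kg/m^3)
Take the square root:
Vp = sqrt(57648170.6494) = 7592.64 m/s

7592.64


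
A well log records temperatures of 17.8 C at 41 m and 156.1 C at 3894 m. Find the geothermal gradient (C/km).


dT = 156.1 - 17.8 = 138.3 C
dz = 3894 - 41 = 3853 m
gradient = dT/dz * 1000 = 138.3/3853 * 1000 = 35.8941 C/km

35.8941


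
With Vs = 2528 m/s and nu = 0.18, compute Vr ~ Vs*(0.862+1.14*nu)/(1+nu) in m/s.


Numerator factor = 0.862 + 1.14*0.18 = 1.0672
Denominator = 1 + 0.18 = 1.18
Vr = 2528 * 1.0672 / 1.18 = 2286.34 m/s

2286.34


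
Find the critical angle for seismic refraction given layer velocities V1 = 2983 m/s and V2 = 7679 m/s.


V1/V2 = 2983/7679 = 0.388462
theta_c = arcsin(0.388462) = 22.8588 degrees

22.8588


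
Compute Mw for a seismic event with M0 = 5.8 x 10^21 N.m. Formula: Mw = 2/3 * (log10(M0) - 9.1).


log10(M0) = log10(5.8 x 10^21) = 21.7634
Mw = 2/3 * (21.7634 - 9.1)
= 2/3 * 12.6634
= 8.44

8.44


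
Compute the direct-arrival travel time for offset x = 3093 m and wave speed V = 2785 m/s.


t = x / V
= 3093 / 2785
= 1.1106 s

1.1106


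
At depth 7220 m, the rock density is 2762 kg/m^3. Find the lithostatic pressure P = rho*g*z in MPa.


P = rho * g * z / 1e6
= 2762 * 9.81 * 7220 / 1e6
= 195627488.4 / 1e6
= 195.6275 MPa

195.6275


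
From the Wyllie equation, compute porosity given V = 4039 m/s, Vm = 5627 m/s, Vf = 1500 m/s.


1/V - 1/Vm = 1/4039 - 1/5627 = 6.987e-05
1/Vf - 1/Vm = 1/1500 - 1/5627 = 0.00048895
phi = 6.987e-05 / 0.00048895 = 0.1429

0.1429


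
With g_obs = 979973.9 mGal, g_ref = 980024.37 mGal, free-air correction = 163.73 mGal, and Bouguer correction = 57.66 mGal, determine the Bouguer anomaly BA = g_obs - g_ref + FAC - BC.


BA = g_obs - g_ref + FAC - BC
= 979973.9 - 980024.37 + 163.73 - 57.66
= 55.6 mGal

55.6


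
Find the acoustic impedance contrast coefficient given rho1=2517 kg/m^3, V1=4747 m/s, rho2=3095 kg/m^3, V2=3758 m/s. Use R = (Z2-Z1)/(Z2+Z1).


Z1 = 2517 * 4747 = 11948199
Z2 = 3095 * 3758 = 11631010
R = (11631010 - 11948199) / (11631010 + 11948199) = -317189 / 23579209 = -0.0135

-0.0135


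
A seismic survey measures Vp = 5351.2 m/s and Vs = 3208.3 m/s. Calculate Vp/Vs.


Vp/Vs = 5351.2 / 3208.3
= 1.6679

1.6679


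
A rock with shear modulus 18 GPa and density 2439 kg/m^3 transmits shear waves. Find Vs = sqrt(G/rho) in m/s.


Convert G to Pa: G = 18e9 Pa
Compute G/rho = 18e9 / 2439 = 7380073.8007
Vs = sqrt(7380073.8007) = 2716.63 m/s

2716.63


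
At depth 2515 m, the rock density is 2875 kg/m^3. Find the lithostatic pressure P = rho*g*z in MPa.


P = rho * g * z / 1e6
= 2875 * 9.81 * 2515 / 1e6
= 70932431.25 / 1e6
= 70.9324 MPa

70.9324


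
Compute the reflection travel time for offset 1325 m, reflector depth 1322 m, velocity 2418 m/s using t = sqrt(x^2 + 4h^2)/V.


x^2 + 4h^2 = 1325^2 + 4*1322^2 = 1755625 + 6990736 = 8746361
sqrt(8746361) = 2957.4247
t = 2957.4247 / 2418 = 1.2231 s

1.2231


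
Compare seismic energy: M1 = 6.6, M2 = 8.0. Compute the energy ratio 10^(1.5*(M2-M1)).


M2 - M1 = 8.0 - 6.6 = 1.4
1.5 * 1.4 = 2.1
ratio = 10^2.1 = 125.89

125.89


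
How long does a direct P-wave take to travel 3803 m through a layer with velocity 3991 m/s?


t = x / V
= 3803 / 3991
= 0.9529 s

0.9529


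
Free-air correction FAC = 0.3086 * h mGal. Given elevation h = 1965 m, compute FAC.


FAC = 0.3086 * h
= 0.3086 * 1965
= 606.399 mGal

606.399


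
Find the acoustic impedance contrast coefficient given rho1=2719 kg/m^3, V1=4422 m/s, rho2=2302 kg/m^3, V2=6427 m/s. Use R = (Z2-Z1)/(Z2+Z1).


Z1 = 2719 * 4422 = 12023418
Z2 = 2302 * 6427 = 14794954
R = (14794954 - 12023418) / (14794954 + 12023418) = 2771536 / 26818372 = 0.1033

0.1033


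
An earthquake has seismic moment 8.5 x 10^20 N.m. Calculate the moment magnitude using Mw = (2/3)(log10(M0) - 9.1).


log10(M0) = log10(8.5 x 10^20) = 20.9294
Mw = 2/3 * (20.9294 - 9.1)
= 2/3 * 11.8294
= 7.89

7.89


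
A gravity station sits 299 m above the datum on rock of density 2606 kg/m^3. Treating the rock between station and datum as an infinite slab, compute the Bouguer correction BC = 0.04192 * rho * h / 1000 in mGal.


BC = 0.04192 * rho * h / 1000
= 0.04192 * 2606 * 299 / 1000
= 32.6638 mGal

32.6638


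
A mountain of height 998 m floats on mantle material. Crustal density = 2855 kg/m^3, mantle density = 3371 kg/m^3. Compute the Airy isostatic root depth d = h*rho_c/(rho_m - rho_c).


rho_m - rho_c = 3371 - 2855 = 516
d = 998 * 2855 / 516
= 2849290 / 516
= 5521.88 m

5521.88


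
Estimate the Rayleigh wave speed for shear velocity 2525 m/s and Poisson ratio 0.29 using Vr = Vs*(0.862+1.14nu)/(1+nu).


Numerator factor = 0.862 + 1.14*0.29 = 1.1926
Denominator = 1 + 0.29 = 1.29
Vr = 2525 * 1.1926 / 1.29 = 2334.35 m/s

2334.35


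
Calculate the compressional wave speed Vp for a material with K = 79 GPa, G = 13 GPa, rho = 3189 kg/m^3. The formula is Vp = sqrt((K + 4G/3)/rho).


First compute the effective modulus:
K + 4G/3 = 79e9 + 4*13e9/3 = 96333333333.33 Pa
Then divide by density:
96333333333.33 / 3189 = 30208006.6897 Pa/(kg/m^3)
Take the square root:
Vp = sqrt(30208006.6897) = 5496.18 m/s

5496.18


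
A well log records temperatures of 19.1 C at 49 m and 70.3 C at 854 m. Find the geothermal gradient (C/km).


dT = 70.3 - 19.1 = 51.2 C
dz = 854 - 49 = 805 m
gradient = dT/dz * 1000 = 51.2/805 * 1000 = 63.6025 C/km

63.6025


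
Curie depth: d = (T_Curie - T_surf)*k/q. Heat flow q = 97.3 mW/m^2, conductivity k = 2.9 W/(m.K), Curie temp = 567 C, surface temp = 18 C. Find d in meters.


T_Curie - T_surf = 567 - 18 = 549 C
Convert q to W/m^2: 97.3 mW/m^2 = 0.0973 W/m^2
d = 549 * 2.9 / 0.0973 = 16362.8 m

16362.8


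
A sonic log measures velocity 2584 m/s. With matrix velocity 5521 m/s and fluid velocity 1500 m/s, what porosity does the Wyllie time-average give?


1/V - 1/Vm = 1/2584 - 1/5521 = 0.00020587
1/Vf - 1/Vm = 1/1500 - 1/5521 = 0.00048554
phi = 0.00020587 / 0.00048554 = 0.424

0.424


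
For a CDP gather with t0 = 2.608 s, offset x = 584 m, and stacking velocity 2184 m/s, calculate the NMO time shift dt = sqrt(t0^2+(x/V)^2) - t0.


x/Vnmo = 584/2184 = 0.267399
(x/Vnmo)^2 = 0.071502
t0^2 = 6.801664
sqrt(6.801664 + 0.071502) = 2.621672
dt = 2.621672 - 2.608 = 0.013672

0.013672


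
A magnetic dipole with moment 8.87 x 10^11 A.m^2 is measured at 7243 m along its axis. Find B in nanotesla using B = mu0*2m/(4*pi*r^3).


m = 8.87 x 10^11 = 887000000000 A.m^2
2m = 1774000000000 A.m^2
r^3 = 7243^3 = 379975377907
B = (4pi*10^-7) * 1774000000000 / (4*pi * 379975377907) * 1e9
= 2229274.146987 / 4774911423110.55 * 1e9
= 466.8724 nT

466.8724


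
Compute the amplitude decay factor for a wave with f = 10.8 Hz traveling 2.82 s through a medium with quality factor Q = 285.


pi*f*t/Q = pi*10.8*2.82/285 = 0.335721
A/A0 = exp(-0.335721) = 0.714823

0.714823


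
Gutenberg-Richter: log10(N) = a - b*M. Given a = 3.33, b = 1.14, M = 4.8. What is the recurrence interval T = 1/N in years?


log10(N) = 3.33 - 1.14*4.8 = -2.142
N = 10^-2.142 = 0.007211
T = 1/N = 1/0.007211 = 138.6756 years

138.6756


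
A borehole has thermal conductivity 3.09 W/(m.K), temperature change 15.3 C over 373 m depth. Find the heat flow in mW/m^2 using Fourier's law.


q = k * dT / dz * 1000
= 3.09 * 15.3 / 373 * 1000
= 0.126748 * 1000
= 126.748 mW/m^2

126.748


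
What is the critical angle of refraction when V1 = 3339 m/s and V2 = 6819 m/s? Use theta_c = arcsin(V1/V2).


V1/V2 = 3339/6819 = 0.489661
theta_c = arcsin(0.489661) = 29.3183 degrees

29.3183


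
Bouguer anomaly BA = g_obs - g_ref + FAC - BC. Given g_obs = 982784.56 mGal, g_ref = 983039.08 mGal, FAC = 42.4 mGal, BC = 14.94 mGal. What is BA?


BA = g_obs - g_ref + FAC - BC
= 982784.56 - 983039.08 + 42.4 - 14.94
= -227.06 mGal

-227.06


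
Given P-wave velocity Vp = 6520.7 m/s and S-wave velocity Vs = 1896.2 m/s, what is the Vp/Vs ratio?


Vp/Vs = 6520.7 / 1896.2
= 3.4388

3.4388


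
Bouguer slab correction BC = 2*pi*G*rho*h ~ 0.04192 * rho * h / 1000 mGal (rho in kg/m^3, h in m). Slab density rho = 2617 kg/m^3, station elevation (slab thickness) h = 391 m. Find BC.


BC = 0.04192 * rho * h / 1000
= 0.04192 * 2617 * 391 / 1000
= 42.8945 mGal

42.8945


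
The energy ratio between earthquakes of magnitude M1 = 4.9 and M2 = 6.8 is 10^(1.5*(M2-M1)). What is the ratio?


M2 - M1 = 6.8 - 4.9 = 1.9
1.5 * 1.9 = 2.85
ratio = 10^2.85 = 707.95

707.95


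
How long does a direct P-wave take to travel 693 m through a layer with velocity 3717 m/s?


t = x / V
= 693 / 3717
= 0.1864 s

0.1864


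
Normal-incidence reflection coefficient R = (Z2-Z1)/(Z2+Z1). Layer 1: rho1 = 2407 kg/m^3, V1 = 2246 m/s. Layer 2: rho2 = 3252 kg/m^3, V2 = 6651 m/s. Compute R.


Z1 = 2407 * 2246 = 5406122
Z2 = 3252 * 6651 = 21629052
R = (21629052 - 5406122) / (21629052 + 5406122) = 16222930 / 27035174 = 0.6001

0.6001


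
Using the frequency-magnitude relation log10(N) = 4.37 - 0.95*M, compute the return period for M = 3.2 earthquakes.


log10(N) = 4.37 - 0.95*3.2 = 1.33
N = 10^1.33 = 21.379621
T = 1/N = 1/21.379621 = 0.0468 years

0.0468


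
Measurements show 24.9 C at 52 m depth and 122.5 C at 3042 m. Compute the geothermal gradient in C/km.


dT = 122.5 - 24.9 = 97.6 C
dz = 3042 - 52 = 2990 m
gradient = dT/dz * 1000 = 97.6/2990 * 1000 = 32.6421 C/km

32.6421


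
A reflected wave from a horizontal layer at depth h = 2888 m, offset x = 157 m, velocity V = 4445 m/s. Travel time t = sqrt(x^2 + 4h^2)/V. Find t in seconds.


x^2 + 4h^2 = 157^2 + 4*2888^2 = 24649 + 33362176 = 33386825
sqrt(33386825) = 5778.1333
t = 5778.1333 / 4445 = 1.2999 s

1.2999


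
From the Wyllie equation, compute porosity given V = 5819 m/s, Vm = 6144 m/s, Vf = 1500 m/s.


1/V - 1/Vm = 1/5819 - 1/6144 = 9.09e-06
1/Vf - 1/Vm = 1/1500 - 1/6144 = 0.00050391
phi = 9.09e-06 / 0.00050391 = 0.018

0.018


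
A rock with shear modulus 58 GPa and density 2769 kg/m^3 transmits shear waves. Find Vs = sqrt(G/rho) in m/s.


Convert G to Pa: G = 58e9 Pa
Compute G/rho = 58e9 / 2769 = 20946189.9603
Vs = sqrt(20946189.9603) = 4576.7 m/s

4576.7


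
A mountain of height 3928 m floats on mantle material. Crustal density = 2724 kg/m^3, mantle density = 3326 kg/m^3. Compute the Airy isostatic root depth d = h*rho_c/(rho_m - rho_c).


rho_m - rho_c = 3326 - 2724 = 602
d = 3928 * 2724 / 602
= 10699872 / 602
= 17773.87 m

17773.87


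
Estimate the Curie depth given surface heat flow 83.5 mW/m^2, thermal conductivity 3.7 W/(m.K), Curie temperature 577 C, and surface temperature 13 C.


T_Curie - T_surf = 577 - 13 = 564 C
Convert q to W/m^2: 83.5 mW/m^2 = 0.0835 W/m^2
d = 564 * 3.7 / 0.0835 = 24991.62 m

24991.62


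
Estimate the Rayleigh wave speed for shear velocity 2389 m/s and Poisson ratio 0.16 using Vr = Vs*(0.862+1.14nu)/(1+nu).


Numerator factor = 0.862 + 1.14*0.16 = 1.0444
Denominator = 1 + 0.16 = 1.16
Vr = 2389 * 1.0444 / 1.16 = 2150.92 m/s

2150.92


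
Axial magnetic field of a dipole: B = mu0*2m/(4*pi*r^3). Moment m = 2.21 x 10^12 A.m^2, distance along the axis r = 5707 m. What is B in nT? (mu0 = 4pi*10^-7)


m = 2.21 x 10^12 = 2210000000000 A.m^2
2m = 4420000000000 A.m^2
r^3 = 5707^3 = 185876128243
B = (4pi*10^-7) * 4420000000000 / (4*pi * 185876128243) * 1e9
= 5554335.811547 / 2335788315863.69 * 1e9
= 2377.9277 nT

2377.9277


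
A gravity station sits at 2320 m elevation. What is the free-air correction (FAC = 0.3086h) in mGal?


FAC = 0.3086 * h
= 0.3086 * 2320
= 715.952 mGal

715.952


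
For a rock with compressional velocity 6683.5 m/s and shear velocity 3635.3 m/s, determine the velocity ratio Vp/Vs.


Vp/Vs = 6683.5 / 3635.3
= 1.8385

1.8385


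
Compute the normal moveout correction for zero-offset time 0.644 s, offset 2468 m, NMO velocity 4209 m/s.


x/Vnmo = 2468/4209 = 0.586363
(x/Vnmo)^2 = 0.343821
t0^2 = 0.414736
sqrt(0.414736 + 0.343821) = 0.870952
dt = 0.870952 - 0.644 = 0.226952

0.226952


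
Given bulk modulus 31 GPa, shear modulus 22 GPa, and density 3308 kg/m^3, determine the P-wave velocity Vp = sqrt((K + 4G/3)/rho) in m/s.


First compute the effective modulus:
K + 4G/3 = 31e9 + 4*22e9/3 = 60333333333.33 Pa
Then divide by density:
60333333333.33 / 3308 = 18238613.4623 Pa/(kg/m^3)
Take the square root:
Vp = sqrt(18238613.4623) = 4270.67 m/s

4270.67


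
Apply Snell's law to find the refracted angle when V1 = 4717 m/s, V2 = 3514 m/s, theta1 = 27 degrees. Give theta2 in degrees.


sin(theta1) = sin(27 deg) = 0.45399
sin(theta2) = V2/V1 * sin(theta1) = 3514/4717 * 0.45399 = 0.338207
theta2 = arcsin(0.338207) = 19.7677 degrees

19.7677


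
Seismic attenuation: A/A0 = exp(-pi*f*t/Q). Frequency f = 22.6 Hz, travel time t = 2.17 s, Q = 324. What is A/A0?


pi*f*t/Q = pi*22.6*2.17/324 = 0.475525
A/A0 = exp(-0.475525) = 0.621559

0.621559


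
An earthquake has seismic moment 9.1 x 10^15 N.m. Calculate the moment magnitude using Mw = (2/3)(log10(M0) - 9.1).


log10(M0) = log10(9.1 x 10^15) = 15.959
Mw = 2/3 * (15.959 - 9.1)
= 2/3 * 6.859
= 4.57

4.57


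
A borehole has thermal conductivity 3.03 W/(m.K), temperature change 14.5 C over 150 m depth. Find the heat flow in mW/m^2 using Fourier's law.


q = k * dT / dz * 1000
= 3.03 * 14.5 / 150 * 1000
= 0.2929 * 1000
= 292.9 mW/m^2

292.9


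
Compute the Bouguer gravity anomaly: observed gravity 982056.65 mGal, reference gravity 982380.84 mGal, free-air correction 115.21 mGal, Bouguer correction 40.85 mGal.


BA = g_obs - g_ref + FAC - BC
= 982056.65 - 982380.84 + 115.21 - 40.85
= -249.83 mGal

-249.83


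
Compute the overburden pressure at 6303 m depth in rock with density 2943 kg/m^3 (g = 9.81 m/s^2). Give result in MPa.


P = rho * g * z / 1e6
= 2943 * 9.81 * 6303 / 1e6
= 181972841.49 / 1e6
= 181.9728 MPa

181.9728


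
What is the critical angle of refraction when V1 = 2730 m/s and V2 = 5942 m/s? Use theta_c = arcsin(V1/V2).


V1/V2 = 2730/5942 = 0.459441
theta_c = arcsin(0.459441) = 27.3511 degrees

27.3511


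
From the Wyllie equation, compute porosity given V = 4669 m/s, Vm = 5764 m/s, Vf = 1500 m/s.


1/V - 1/Vm = 1/4669 - 1/5764 = 4.069e-05
1/Vf - 1/Vm = 1/1500 - 1/5764 = 0.00049318
phi = 4.069e-05 / 0.00049318 = 0.0825

0.0825


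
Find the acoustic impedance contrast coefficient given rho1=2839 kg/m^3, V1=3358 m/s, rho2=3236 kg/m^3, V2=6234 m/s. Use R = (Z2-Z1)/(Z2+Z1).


Z1 = 2839 * 3358 = 9533362
Z2 = 3236 * 6234 = 20173224
R = (20173224 - 9533362) / (20173224 + 9533362) = 10639862 / 29706586 = 0.3582

0.3582


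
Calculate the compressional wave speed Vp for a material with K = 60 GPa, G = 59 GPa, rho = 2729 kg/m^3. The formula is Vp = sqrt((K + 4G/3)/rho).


First compute the effective modulus:
K + 4G/3 = 60e9 + 4*59e9/3 = 138666666666.67 Pa
Then divide by density:
138666666666.67 / 2729 = 50812263.3443 Pa/(kg/m^3)
Take the square root:
Vp = sqrt(50812263.3443) = 7128.27 m/s

7128.27


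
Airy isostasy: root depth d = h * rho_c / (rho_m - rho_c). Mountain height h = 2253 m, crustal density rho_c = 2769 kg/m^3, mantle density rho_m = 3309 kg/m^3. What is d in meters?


rho_m - rho_c = 3309 - 2769 = 540
d = 2253 * 2769 / 540
= 6238557 / 540
= 11552.88 m

11552.88


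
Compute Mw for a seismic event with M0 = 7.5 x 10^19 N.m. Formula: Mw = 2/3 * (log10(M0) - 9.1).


log10(M0) = log10(7.5 x 10^19) = 19.8751
Mw = 2/3 * (19.8751 - 9.1)
= 2/3 * 10.7751
= 7.18

7.18


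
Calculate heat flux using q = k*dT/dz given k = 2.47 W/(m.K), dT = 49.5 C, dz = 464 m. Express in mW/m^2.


q = k * dT / dz * 1000
= 2.47 * 49.5 / 464 * 1000
= 0.263502 * 1000
= 263.5022 mW/m^2

263.5022


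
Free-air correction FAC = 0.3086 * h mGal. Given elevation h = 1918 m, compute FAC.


FAC = 0.3086 * h
= 0.3086 * 1918
= 591.8948 mGal

591.8948


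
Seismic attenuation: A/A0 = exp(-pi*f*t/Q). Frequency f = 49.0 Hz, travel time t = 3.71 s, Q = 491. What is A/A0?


pi*f*t/Q = pi*49.0*3.71/491 = 1.163157
A/A0 = exp(-1.163157) = 0.312498

0.312498


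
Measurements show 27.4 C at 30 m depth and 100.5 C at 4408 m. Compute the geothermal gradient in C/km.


dT = 100.5 - 27.4 = 73.1 C
dz = 4408 - 30 = 4378 m
gradient = dT/dz * 1000 = 73.1/4378 * 1000 = 16.6971 C/km

16.6971


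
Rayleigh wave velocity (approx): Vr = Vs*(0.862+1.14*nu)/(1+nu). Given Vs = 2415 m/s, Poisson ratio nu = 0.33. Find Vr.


Numerator factor = 0.862 + 1.14*0.33 = 1.2382
Denominator = 1 + 0.33 = 1.33
Vr = 2415 * 1.2382 / 1.33 = 2248.31 m/s

2248.31


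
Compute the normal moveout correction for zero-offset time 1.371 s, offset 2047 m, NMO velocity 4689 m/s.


x/Vnmo = 2047/4689 = 0.436554
(x/Vnmo)^2 = 0.190579
t0^2 = 1.879641
sqrt(1.879641 + 0.190579) = 1.438826
dt = 1.438826 - 1.371 = 0.067826

0.067826


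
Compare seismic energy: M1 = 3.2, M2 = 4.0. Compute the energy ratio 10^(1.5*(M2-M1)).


M2 - M1 = 4.0 - 3.2 = 0.8
1.5 * 0.8 = 1.2
ratio = 10^1.2 = 15.85

15.85


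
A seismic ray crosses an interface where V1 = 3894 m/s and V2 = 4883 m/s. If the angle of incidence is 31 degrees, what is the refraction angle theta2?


sin(theta1) = sin(31 deg) = 0.515038
sin(theta2) = V2/V1 * sin(theta1) = 4883/3894 * 0.515038 = 0.645848
theta2 = arcsin(0.645848) = 40.2293 degrees

40.2293


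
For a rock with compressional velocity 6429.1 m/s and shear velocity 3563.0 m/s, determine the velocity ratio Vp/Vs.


Vp/Vs = 6429.1 / 3563.0
= 1.8044

1.8044


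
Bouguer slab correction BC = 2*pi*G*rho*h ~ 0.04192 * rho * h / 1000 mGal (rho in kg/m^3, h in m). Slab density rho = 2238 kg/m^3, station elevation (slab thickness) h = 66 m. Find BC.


BC = 0.04192 * rho * h / 1000
= 0.04192 * 2238 * 66 / 1000
= 6.1919 mGal

6.1919


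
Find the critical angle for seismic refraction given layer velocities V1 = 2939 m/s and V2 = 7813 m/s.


V1/V2 = 2939/7813 = 0.376168
theta_c = arcsin(0.376168) = 22.0965 degrees

22.0965


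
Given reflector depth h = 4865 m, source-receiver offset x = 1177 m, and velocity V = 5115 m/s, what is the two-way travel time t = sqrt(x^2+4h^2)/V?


x^2 + 4h^2 = 1177^2 + 4*4865^2 = 1385329 + 94672900 = 96058229
sqrt(96058229) = 9800.93
t = 9800.93 / 5115 = 1.9161 s

1.9161


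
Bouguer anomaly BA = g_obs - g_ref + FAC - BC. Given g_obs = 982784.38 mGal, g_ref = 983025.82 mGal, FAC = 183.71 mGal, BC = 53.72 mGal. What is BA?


BA = g_obs - g_ref + FAC - BC
= 982784.38 - 983025.82 + 183.71 - 53.72
= -111.45 mGal

-111.45


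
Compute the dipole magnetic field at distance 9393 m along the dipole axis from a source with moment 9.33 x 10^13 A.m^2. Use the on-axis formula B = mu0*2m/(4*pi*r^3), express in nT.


m = 9.33 x 10^13 = 93300000000000 A.m^2
2m = 186600000000000 A.m^2
r^3 = 9393^3 = 828729821457
B = (4pi*10^-7) * 186600000000000 / (4*pi * 828729821457) * 1e9
= 234488475.663942 / 10414126075600.37 * 1e9
= 22516.3853 nT

22516.3853


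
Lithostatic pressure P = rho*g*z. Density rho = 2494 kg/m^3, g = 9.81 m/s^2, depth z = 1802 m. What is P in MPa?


P = rho * g * z / 1e6
= 2494 * 9.81 * 1802 / 1e6
= 44087984.28 / 1e6
= 44.088 MPa

44.088


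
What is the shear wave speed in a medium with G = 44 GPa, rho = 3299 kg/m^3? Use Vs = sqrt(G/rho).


Convert G to Pa: G = 44e9 Pa
Compute G/rho = 44e9 / 3299 = 13337374.9621
Vs = sqrt(13337374.9621) = 3652.04 m/s

3652.04


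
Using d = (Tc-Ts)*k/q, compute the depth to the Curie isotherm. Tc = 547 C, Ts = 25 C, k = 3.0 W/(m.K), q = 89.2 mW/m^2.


T_Curie - T_surf = 547 - 25 = 522 C
Convert q to W/m^2: 89.2 mW/m^2 = 0.0892 W/m^2
d = 522 * 3.0 / 0.0892 = 17556.05 m

17556.05


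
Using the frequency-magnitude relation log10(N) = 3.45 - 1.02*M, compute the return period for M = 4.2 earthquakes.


log10(N) = 3.45 - 1.02*4.2 = -0.834
N = 10^-0.834 = 0.146555
T = 1/N = 1/0.146555 = 6.8234 years

6.8234


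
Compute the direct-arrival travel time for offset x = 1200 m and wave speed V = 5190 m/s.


t = x / V
= 1200 / 5190
= 0.2312 s

0.2312


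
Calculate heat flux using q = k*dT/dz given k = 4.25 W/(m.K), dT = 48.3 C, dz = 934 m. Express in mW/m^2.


q = k * dT / dz * 1000
= 4.25 * 48.3 / 934 * 1000
= 0.219781 * 1000
= 219.7805 mW/m^2

219.7805


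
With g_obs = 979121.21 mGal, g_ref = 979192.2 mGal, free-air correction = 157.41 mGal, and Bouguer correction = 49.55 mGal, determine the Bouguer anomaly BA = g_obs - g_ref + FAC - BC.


BA = g_obs - g_ref + FAC - BC
= 979121.21 - 979192.2 + 157.41 - 49.55
= 36.87 mGal

36.87


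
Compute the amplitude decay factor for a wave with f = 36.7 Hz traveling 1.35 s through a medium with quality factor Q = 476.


pi*f*t/Q = pi*36.7*1.35/476 = 0.326996
A/A0 = exp(-0.326996) = 0.721086

0.721086


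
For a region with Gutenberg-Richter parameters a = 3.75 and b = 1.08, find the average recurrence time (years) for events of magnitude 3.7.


log10(N) = 3.75 - 1.08*3.7 = -0.246
N = 10^-0.246 = 0.567545
T = 1/N = 1/0.567545 = 1.762 years

1.762


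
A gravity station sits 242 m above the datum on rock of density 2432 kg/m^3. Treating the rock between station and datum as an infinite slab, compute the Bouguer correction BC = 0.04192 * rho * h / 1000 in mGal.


BC = 0.04192 * rho * h / 1000
= 0.04192 * 2432 * 242 / 1000
= 24.6718 mGal

24.6718


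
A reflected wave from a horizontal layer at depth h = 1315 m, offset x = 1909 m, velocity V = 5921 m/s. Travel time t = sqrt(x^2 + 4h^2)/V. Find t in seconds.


x^2 + 4h^2 = 1909^2 + 4*1315^2 = 3644281 + 6916900 = 10561181
sqrt(10561181) = 3249.7971
t = 3249.7971 / 5921 = 0.5489 s

0.5489


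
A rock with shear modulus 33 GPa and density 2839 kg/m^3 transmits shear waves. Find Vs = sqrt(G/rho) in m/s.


Convert G to Pa: G = 33e9 Pa
Compute G/rho = 33e9 / 2839 = 11623811.2011
Vs = sqrt(11623811.2011) = 3409.37 m/s

3409.37


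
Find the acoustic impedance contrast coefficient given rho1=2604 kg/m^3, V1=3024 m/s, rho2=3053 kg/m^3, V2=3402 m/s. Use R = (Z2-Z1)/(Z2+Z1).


Z1 = 2604 * 3024 = 7874496
Z2 = 3053 * 3402 = 10386306
R = (10386306 - 7874496) / (10386306 + 7874496) = 2511810 / 18260802 = 0.1376

0.1376


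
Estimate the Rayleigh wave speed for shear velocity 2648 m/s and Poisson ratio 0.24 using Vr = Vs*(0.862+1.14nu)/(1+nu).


Numerator factor = 0.862 + 1.14*0.24 = 1.1356
Denominator = 1 + 0.24 = 1.24
Vr = 2648 * 1.1356 / 1.24 = 2425.06 m/s

2425.06


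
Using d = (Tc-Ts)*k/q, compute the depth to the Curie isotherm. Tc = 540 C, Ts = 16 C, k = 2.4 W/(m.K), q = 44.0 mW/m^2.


T_Curie - T_surf = 540 - 16 = 524 C
Convert q to W/m^2: 44.0 mW/m^2 = 0.044 W/m^2
d = 524 * 2.4 / 0.044 = 28581.82 m

28581.82


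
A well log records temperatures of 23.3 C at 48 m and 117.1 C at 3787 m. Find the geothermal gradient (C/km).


dT = 117.1 - 23.3 = 93.8 C
dz = 3787 - 48 = 3739 m
gradient = dT/dz * 1000 = 93.8/3739 * 1000 = 25.0869 C/km

25.0869


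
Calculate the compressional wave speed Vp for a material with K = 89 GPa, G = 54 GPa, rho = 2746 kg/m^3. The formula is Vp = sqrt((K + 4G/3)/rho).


First compute the effective modulus:
K + 4G/3 = 89e9 + 4*54e9/3 = 161000000000.0 Pa
Then divide by density:
161000000000.0 / 2746 = 58630735.6154 Pa/(kg/m^3)
Take the square root:
Vp = sqrt(58630735.6154) = 7657.07 m/s

7657.07


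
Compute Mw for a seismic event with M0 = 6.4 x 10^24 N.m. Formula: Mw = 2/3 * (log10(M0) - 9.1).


log10(M0) = log10(6.4 x 10^24) = 24.8062
Mw = 2/3 * (24.8062 - 9.1)
= 2/3 * 15.7062
= 10.47

10.47


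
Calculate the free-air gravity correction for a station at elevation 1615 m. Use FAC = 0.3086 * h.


FAC = 0.3086 * h
= 0.3086 * 1615
= 498.389 mGal

498.389


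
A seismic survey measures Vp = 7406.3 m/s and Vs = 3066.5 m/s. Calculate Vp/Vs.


Vp/Vs = 7406.3 / 3066.5
= 2.4152

2.4152


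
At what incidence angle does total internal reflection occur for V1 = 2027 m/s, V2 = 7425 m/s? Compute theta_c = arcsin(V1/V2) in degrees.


V1/V2 = 2027/7425 = 0.272997
theta_c = arcsin(0.272997) = 15.8427 degrees

15.8427
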